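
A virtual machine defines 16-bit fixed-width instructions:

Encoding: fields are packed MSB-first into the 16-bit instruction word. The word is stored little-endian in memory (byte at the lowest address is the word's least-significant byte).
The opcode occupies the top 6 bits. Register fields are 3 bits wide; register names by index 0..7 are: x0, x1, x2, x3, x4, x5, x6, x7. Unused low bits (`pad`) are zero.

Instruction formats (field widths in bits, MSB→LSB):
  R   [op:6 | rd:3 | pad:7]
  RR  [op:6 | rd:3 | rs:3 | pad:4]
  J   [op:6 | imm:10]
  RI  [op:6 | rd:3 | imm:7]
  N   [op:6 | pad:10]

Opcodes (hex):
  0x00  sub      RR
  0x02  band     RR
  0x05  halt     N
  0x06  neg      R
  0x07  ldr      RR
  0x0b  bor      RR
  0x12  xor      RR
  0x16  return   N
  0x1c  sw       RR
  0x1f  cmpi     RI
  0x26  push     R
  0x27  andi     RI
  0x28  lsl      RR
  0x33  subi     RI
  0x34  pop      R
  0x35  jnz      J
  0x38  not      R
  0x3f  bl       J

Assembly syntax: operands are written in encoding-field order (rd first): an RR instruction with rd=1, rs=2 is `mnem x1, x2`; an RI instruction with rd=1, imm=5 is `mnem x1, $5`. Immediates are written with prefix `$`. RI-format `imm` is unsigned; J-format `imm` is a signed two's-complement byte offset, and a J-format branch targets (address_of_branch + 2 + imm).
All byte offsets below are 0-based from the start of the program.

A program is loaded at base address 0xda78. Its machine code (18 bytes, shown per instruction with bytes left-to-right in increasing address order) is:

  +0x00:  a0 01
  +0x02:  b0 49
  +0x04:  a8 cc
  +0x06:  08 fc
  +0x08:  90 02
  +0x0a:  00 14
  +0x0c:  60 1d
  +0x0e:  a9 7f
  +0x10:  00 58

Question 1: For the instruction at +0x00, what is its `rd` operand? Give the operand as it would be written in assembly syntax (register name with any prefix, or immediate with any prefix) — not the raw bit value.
x3

@+00  little-endian(a0 01) = 0x01a0
  top 6b → 0x0 → sub [RR]
  rd: (w>>7)&0x7=0x3 → x3
  rs: (w>>4)&0x7=0x2 → x2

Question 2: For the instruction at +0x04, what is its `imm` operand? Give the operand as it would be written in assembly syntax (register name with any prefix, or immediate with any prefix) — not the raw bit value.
$40

@+04  little-endian(a8 cc) = 0xcca8
  top 6b → 0x33 → subi [RI]
  rd@[9:7]=0x1 ⇒ x1
  imm@[6:0]=0x28 ⇒ $40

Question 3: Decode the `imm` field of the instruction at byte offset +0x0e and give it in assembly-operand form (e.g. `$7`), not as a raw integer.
off 0x0e: read a9 7f as little → 0x7fa9
  op=0x7fa9>>10=0x1f ⇒ cmpi (RI)
  rd: (w>>7)&0x7=0x7 → x7
  imm: (w>>0)&0x7f=0x29 → $41

$41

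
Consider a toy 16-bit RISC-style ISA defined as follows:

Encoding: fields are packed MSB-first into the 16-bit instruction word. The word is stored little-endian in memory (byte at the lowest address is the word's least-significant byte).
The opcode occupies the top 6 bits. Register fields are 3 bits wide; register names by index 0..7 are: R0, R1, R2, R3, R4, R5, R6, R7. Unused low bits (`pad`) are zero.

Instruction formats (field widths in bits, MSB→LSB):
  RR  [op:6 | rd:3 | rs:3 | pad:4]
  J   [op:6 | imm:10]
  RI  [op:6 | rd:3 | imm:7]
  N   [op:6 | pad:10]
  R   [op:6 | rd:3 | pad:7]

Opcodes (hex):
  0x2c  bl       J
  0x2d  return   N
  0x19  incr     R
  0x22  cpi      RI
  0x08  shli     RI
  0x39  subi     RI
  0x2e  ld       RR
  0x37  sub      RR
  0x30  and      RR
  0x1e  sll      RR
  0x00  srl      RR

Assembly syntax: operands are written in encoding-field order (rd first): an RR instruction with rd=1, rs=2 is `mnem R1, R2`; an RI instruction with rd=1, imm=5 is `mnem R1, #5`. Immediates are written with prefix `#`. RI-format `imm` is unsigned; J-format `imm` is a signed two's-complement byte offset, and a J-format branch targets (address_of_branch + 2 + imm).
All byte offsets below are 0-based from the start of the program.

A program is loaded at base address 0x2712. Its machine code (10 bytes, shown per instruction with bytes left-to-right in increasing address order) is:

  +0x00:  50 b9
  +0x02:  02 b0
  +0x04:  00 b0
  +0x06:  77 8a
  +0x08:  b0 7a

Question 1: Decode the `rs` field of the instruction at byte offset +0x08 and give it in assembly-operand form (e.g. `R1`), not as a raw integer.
R3

off 0x08: read b0 7a as little → 0x7ab0
  opcode bits[15:10]=0x1e: sll/RR
  rd@[9:7]=0x5 ⇒ R5
  rs@[6:4]=0x3 ⇒ R3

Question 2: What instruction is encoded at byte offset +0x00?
ld R2, R5

off 0x00: read 50 b9 as little → 0xb950
  top 6b → 0x2e → ld [RR]
  [9:7] rd=2 = R2
  [6:4] rs=5 = R5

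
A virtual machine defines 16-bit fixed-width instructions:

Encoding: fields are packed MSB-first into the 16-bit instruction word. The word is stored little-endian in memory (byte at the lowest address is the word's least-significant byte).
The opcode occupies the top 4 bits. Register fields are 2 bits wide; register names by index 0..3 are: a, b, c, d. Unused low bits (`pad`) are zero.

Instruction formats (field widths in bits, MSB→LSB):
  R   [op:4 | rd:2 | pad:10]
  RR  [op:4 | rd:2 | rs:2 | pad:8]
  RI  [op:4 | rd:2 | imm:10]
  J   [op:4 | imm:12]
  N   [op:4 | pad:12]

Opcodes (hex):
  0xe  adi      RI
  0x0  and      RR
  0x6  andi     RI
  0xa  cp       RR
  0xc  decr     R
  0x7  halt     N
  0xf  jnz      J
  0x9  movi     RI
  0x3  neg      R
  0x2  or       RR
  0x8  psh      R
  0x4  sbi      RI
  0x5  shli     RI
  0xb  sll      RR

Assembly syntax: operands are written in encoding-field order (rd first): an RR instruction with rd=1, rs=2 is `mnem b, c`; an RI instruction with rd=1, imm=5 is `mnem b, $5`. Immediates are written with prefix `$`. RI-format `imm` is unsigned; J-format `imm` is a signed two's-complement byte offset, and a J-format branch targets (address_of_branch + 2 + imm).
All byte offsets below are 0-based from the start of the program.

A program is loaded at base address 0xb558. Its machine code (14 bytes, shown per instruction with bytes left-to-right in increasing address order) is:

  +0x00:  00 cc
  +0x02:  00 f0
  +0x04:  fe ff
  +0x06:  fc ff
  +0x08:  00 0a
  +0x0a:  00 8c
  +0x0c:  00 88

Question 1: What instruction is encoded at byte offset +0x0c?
psh c

@+0c  little-endian(00 88) = 0x8800
  op=0x8800>>12=0x8 ⇒ psh (R)
  rd: (w>>10)&0x3=0x2 → c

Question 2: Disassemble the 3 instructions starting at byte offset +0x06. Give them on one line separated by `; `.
off 0x06: read fc ff as little → 0xfffc
  top 4b → 0xf → jnz [J]
  imm: (w>>0)&0xfff=0xffc (s12→-4) → $-4
off 0x08: read 00 0a as little → 0x0a00
  top 4b → 0x0 → and [RR]
  rd: (w>>10)&0x3=0x2 → c
  rs: (w>>8)&0x3=0x2 → c
off 0x0a: read 00 8c as little → 0x8c00
  top 4b → 0x8 → psh [R]
  rd: (w>>10)&0x3=0x3 → d

jnz $-4; and c, c; psh d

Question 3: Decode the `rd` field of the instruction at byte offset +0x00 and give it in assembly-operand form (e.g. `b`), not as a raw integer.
off 0x00: read 00 cc as little → 0xcc00
  opcode bits[15:12]=0xc: decr/R
  [11:10] rd=3 = d

d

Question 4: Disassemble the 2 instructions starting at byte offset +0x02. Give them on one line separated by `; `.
@+02  little-endian(00 f0) = 0xf000
  opcode bits[15:12]=0xf: jnz/J
  imm@[11:0]=0x0 ⇒ $0
@+04  little-endian(fe ff) = 0xfffe
  opcode bits[15:12]=0xf: jnz/J
  imm@[11:0]=0xffe (s12→-2) ⇒ $-2

jnz $0; jnz $-2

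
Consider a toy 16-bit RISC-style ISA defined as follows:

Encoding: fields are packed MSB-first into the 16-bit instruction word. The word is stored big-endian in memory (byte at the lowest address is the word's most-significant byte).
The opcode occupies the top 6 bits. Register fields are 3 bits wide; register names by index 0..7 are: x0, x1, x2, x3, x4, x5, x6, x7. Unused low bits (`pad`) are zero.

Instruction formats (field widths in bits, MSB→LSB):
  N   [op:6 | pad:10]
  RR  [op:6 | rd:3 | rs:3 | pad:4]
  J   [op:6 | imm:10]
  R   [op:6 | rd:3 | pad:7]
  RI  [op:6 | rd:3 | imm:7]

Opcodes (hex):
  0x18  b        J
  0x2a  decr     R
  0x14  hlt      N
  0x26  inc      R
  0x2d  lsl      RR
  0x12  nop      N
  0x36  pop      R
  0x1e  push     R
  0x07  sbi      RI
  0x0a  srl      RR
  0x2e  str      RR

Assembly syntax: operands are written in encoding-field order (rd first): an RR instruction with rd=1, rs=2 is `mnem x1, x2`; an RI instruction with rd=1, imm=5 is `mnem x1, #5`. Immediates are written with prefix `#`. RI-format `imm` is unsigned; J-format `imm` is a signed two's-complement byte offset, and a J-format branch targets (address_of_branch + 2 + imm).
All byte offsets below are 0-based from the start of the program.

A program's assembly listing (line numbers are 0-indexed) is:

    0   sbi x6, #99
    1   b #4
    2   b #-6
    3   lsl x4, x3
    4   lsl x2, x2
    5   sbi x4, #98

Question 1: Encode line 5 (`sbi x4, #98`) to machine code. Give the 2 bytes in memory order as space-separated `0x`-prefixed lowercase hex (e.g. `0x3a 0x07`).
5. sbi fields op=0x7:6|rd=4:3|imm=98:7 → word 1e62h → 1e 62

0x1e 0x62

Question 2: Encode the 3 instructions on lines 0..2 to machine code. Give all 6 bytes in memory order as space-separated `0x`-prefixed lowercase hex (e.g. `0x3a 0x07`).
L0: sbi op=0x7:6|rd=6:3|imm=99:7 ⇒ 0x1f63 ⇒ big 1f 63
L1: b op=0x18:6|imm=4:10 ⇒ 0x6004 ⇒ big 60 04
L2: b op=0x18:6|imm=-6:10 ⇒ 0x63fa ⇒ big 63 fa

0x1f 0x63 0x60 0x04 0x63 0xfa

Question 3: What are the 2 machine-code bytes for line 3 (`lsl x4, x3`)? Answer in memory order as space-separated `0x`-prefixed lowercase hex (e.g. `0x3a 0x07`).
0xb6 0x30

3. lsl fields op=0x2d:6|rd=4:3|rs=3:3|pad=0:4 → word b630h → b6 30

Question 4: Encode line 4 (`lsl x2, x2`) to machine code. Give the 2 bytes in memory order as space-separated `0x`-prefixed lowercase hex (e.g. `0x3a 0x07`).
0xb5 0x20

L4: lsl op=0x2d:6|rd=2:3|rs=2:3|pad=0:4 ⇒ 0xb520 ⇒ big b5 20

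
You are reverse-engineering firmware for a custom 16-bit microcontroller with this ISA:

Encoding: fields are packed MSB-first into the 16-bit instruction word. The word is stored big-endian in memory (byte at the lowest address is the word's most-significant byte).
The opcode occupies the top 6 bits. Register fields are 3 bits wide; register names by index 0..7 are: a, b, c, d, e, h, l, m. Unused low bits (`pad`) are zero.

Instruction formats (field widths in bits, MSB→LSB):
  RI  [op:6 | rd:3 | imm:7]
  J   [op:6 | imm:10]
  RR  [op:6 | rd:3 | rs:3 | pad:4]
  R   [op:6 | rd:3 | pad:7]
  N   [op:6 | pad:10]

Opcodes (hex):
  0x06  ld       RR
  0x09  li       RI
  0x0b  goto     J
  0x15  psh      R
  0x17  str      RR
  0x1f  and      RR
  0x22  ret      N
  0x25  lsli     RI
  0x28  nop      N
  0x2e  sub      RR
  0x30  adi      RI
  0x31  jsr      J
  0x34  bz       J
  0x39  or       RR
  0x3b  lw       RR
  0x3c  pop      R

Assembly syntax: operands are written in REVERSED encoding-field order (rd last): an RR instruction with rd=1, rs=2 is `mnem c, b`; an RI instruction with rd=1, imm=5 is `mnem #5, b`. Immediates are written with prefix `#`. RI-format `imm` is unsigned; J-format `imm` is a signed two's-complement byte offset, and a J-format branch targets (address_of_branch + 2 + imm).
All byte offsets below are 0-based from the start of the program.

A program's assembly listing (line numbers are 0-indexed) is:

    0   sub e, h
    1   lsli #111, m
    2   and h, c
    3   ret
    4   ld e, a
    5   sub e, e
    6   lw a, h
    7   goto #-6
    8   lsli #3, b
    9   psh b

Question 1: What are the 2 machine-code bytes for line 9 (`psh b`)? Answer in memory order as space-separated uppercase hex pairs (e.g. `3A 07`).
54 80

9. psh fields op=0x15:6|rd=1:3|pad=0:7 → word 5480h → 54 80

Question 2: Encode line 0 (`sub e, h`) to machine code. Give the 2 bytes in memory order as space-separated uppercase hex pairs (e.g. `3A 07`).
line 0 (sub): pack op=0x2e:6|rd=5:3|rs=4:3|pad=0:4 = 0xbac0; big→ ba c0

BA C0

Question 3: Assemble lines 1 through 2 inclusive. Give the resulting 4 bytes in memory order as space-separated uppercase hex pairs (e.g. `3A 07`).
97 EF 7D 50

line 1 (lsli): pack op=0x25:6|rd=7:3|imm=111:7 = 0x97ef; big→ 97 ef
line 2 (and): pack op=0x1f:6|rd=2:3|rs=5:3|pad=0:4 = 0x7d50; big→ 7d 50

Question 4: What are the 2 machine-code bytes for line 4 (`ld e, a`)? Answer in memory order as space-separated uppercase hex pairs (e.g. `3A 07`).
4. ld fields op=0x6:6|rd=0:3|rs=4:3|pad=0:4 → word 1840h → 18 40

18 40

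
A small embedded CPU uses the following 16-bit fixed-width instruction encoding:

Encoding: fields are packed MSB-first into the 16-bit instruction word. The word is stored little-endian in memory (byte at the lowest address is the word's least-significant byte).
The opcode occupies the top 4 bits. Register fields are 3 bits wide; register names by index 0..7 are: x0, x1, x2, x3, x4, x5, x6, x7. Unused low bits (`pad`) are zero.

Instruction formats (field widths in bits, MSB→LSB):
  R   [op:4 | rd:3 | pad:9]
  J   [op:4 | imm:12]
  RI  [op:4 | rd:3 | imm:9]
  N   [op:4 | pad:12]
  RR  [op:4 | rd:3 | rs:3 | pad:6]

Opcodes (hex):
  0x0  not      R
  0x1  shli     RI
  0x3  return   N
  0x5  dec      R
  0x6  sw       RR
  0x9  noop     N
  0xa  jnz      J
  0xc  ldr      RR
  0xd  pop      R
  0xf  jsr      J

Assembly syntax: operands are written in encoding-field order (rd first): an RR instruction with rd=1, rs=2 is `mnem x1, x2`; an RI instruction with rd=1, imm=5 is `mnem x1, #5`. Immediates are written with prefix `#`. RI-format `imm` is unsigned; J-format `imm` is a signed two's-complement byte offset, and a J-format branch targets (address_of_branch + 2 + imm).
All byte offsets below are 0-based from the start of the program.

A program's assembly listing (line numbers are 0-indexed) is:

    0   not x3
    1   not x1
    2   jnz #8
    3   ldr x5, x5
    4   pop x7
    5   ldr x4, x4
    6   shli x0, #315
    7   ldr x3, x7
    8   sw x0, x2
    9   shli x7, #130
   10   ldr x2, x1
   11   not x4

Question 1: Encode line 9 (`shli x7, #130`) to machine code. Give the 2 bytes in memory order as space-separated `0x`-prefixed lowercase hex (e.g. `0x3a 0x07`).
0x82 0x1e

9. shli fields op=0x1:4|rd=7:3|imm=130:9 → word 1e82h → 82 1e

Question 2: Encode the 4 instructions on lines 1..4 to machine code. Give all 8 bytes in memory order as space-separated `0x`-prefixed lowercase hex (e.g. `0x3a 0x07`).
0x00 0x02 0x08 0xa0 0x40 0xcb 0x00 0xde

line 1 (not): pack op=0x0:4|rd=1:3|pad=0:9 = 0x0200; little→ 00 02
line 2 (jnz): pack op=0xa:4|imm=8:12 = 0xa008; little→ 08 a0
line 3 (ldr): pack op=0xc:4|rd=5:3|rs=5:3|pad=0:6 = 0xcb40; little→ 40 cb
line 4 (pop): pack op=0xd:4|rd=7:3|pad=0:9 = 0xde00; little→ 00 de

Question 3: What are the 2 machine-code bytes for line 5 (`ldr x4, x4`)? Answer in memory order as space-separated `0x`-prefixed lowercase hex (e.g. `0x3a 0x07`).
0x00 0xc9

5. ldr fields op=0xc:4|rd=4:3|rs=4:3|pad=0:6 → word c900h → 00 c9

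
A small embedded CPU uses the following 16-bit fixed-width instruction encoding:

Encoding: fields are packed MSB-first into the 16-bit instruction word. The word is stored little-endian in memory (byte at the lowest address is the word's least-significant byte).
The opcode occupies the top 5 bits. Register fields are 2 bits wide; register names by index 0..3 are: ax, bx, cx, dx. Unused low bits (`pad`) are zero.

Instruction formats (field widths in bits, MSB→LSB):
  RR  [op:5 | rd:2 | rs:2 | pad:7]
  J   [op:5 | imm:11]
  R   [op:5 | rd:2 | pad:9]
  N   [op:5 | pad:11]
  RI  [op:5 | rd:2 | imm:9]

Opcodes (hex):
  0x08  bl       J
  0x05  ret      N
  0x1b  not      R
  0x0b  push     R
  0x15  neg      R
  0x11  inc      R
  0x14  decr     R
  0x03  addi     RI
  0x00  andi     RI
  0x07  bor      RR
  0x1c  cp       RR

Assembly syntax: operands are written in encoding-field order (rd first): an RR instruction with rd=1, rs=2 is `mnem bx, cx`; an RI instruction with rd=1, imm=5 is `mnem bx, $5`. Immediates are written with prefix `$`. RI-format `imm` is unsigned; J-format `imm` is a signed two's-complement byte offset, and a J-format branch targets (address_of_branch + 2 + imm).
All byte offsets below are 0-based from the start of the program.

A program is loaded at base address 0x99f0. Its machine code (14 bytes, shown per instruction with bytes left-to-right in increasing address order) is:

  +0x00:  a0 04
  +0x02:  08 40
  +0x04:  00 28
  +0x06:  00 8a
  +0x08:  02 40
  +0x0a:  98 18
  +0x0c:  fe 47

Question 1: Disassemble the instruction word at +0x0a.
addi ax, $152

@+0a  little-endian(98 18) = 0x1898
  opcode bits[15:11]=0x3: addi/RI
  rd: (w>>9)&0x3=0x0 → ax
  imm: (w>>0)&0x1ff=0x98 → $152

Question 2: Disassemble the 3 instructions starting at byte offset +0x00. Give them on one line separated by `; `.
andi cx, $160; bl $8; ret

+0x00: a0 04 ⇒ word 0x04a0 (little)
  op=0x04a0>>11=0x0 ⇒ andi (RI)
  [10:9] rd=2 = cx
  [8:0] imm=160 = $160
+0x02: 08 40 ⇒ word 0x4008 (little)
  op=0x4008>>11=0x8 ⇒ bl (J)
  [10:0] imm=8 = $8
+0x04: 00 28 ⇒ word 0x2800 (little)
  op=0x2800>>11=0x5 ⇒ ret (N)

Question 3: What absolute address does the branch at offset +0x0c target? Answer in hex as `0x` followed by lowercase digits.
[0c] fe 47 → 0x47fe
  opcode bits[15:11]=0x8: bl/J
  imm: (w>>0)&0x7ff=0x7fe (s11→-2) → $-2
  target = base 0x99f0 + off 0x0c + 2 + imm -2 = 0x99fc

0x99fc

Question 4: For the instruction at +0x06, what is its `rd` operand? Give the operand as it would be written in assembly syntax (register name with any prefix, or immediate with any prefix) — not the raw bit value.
[06] 00 8a → 0x8a00
  op=0x8a00>>11=0x11 ⇒ inc (R)
  rd: (w>>9)&0x3=0x1 → bx

bx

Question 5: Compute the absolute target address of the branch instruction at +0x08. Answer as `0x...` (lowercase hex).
[08] 02 40 → 0x4002
  op=0x4002>>11=0x8 ⇒ bl (J)
  imm@[10:0]=0x2 ⇒ $2
  target = base 0x99f0 + off 0x08 + 2 + imm 2 = 0x99fc

0x99fc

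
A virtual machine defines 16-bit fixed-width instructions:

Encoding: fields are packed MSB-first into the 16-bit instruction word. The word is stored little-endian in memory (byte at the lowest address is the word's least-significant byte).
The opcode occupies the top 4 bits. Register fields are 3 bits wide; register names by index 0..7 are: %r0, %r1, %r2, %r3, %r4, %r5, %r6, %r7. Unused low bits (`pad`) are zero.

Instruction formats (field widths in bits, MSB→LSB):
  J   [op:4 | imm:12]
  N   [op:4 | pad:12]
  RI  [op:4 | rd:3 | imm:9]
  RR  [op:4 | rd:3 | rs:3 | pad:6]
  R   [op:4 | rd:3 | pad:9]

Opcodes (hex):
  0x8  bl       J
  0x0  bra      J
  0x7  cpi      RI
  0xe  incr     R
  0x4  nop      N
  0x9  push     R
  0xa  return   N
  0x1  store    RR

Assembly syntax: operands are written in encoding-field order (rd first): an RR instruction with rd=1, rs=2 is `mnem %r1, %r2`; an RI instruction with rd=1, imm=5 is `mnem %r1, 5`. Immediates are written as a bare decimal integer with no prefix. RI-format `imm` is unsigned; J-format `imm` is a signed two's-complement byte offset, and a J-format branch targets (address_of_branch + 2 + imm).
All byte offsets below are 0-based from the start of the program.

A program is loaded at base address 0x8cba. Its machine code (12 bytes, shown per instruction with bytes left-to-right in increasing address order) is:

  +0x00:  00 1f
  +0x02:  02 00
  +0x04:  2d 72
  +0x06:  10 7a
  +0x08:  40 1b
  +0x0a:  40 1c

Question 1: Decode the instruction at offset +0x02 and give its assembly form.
[02] 02 00 → 0x0002
  top 4b → 0x0 → bra [J]
  imm: (w>>0)&0xfff=0x2 → 2

bra 2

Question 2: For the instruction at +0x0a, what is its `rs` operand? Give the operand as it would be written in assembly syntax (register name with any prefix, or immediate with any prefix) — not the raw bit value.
%r1

off 0x0a: read 40 1c as little → 0x1c40
  op=0x1c40>>12=0x1 ⇒ store (RR)
  rd@[11:9]=0x6 ⇒ %r6
  rs@[8:6]=0x1 ⇒ %r1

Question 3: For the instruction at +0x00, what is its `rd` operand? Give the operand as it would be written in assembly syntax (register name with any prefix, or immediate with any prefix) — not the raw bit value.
[00] 00 1f → 0x1f00
  top 4b → 0x1 → store [RR]
  rd@[11:9]=0x7 ⇒ %r7
  rs@[8:6]=0x4 ⇒ %r4

%r7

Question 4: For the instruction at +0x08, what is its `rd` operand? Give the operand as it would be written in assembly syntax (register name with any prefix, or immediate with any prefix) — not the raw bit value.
%r5

[08] 40 1b → 0x1b40
  opcode bits[15:12]=0x1: store/RR
  [11:9] rd=5 = %r5
  [8:6] rs=5 = %r5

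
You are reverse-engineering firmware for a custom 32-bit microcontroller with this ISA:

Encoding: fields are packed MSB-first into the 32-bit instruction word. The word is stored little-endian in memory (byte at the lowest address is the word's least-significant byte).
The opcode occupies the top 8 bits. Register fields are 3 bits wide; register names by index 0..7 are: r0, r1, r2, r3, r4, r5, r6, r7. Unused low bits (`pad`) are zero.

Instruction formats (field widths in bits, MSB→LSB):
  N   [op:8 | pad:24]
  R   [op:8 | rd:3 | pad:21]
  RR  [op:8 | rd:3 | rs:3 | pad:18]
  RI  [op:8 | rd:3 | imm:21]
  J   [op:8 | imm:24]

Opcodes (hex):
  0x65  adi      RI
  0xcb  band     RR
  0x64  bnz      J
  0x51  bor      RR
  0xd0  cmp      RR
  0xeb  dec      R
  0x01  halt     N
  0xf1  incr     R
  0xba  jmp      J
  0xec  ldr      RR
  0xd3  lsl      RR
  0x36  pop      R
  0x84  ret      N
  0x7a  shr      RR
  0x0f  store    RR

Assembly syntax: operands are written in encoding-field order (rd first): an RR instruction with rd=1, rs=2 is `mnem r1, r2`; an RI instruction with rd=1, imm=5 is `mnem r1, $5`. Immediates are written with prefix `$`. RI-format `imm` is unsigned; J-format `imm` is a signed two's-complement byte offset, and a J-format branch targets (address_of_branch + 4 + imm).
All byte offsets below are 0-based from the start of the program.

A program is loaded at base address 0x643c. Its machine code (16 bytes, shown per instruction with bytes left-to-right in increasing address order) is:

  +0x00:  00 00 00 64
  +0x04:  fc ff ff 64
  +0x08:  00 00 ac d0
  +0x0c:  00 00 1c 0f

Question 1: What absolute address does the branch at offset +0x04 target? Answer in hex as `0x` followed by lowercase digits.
0x6440

[04] fc ff ff 64 → 0x64fffffc
  op=0x64fffffc>>24=0x64 ⇒ bnz (J)
  imm: (w>>0)&0xffffff=0xfffffc (s24→-4) → $-4
  target = base 0x643c + off 0x04 + 4 + imm -4 = 0x6440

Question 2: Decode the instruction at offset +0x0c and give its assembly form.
@+0c  little-endian(00 00 1c 0f) = 0x0f1c0000
  top 8b → 0xf → store [RR]
  rd@[23:21]=0x0 ⇒ r0
  rs@[20:18]=0x7 ⇒ r7

store r0, r7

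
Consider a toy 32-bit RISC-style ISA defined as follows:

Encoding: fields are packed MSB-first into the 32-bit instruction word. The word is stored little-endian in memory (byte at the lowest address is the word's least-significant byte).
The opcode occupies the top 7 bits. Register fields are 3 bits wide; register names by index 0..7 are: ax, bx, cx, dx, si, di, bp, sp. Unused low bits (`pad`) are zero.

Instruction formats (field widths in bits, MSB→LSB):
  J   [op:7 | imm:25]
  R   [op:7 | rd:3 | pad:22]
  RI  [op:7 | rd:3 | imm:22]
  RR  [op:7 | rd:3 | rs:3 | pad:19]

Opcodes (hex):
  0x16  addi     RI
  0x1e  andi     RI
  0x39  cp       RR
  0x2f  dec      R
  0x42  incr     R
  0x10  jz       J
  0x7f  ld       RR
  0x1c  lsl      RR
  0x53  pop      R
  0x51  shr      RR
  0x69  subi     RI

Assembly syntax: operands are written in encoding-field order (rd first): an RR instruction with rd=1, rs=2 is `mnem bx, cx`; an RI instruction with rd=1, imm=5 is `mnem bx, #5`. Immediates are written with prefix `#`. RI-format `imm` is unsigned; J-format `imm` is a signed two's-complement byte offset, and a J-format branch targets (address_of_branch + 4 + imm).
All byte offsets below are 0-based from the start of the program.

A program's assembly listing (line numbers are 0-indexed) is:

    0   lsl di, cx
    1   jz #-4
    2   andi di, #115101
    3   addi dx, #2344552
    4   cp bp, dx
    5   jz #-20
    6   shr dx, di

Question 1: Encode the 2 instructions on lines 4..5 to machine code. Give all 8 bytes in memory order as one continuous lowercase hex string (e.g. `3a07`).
00009873ecffff21

line 4 (cp): pack op=0x39:7|rd=6:3|rs=3:3|pad=0:19 = 0x73980000; little→ 00 00 98 73
line 5 (jz): pack op=0x10:7|imm=-20:25 = 0x21ffffec; little→ ec ff ff 21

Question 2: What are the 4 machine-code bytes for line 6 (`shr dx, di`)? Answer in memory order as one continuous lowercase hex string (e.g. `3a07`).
6. shr fields op=0x51:7|rd=3:3|rs=5:3|pad=0:19 → word a2e80000h → 00 00 e8 a2

0000e8a2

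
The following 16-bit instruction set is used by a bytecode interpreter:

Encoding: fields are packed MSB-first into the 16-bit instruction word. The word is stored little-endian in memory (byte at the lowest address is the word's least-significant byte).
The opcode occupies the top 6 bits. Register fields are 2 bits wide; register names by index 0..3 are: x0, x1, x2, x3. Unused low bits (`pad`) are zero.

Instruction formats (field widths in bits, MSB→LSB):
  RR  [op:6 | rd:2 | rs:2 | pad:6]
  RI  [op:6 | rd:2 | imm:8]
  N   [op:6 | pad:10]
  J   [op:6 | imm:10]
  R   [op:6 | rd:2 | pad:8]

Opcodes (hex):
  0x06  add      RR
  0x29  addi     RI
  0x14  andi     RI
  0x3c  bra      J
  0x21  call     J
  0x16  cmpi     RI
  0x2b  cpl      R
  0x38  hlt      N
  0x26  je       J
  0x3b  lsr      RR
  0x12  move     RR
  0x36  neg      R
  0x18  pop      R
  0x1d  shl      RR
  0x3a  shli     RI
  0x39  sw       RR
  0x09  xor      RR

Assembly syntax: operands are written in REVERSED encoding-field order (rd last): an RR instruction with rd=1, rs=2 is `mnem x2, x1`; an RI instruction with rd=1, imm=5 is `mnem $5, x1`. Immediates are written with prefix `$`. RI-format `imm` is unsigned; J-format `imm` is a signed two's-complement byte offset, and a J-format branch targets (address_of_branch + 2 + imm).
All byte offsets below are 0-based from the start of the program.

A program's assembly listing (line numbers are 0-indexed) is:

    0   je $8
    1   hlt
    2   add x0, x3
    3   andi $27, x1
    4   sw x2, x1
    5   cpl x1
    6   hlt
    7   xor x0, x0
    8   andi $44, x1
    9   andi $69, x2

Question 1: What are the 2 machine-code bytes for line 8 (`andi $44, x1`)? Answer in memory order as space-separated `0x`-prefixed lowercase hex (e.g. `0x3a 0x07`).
0x2c 0x51

8. andi fields op=0x14:6|rd=1:2|imm=44:8 → word 512ch → 2c 51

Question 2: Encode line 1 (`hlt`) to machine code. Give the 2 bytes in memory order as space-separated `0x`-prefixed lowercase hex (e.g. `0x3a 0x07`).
0x00 0xe0

1. hlt fields op=0x38:6|pad=0:10 → word e000h → 00 e0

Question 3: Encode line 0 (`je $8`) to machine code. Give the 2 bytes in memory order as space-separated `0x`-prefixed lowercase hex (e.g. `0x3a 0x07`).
0x08 0x98

line 0 (je): pack op=0x26:6|imm=8:10 = 0x9808; little→ 08 98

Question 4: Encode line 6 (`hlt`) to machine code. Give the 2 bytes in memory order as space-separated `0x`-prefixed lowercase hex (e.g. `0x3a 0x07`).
0x00 0xe0

line 6 (hlt): pack op=0x38:6|pad=0:10 = 0xe000; little→ 00 e0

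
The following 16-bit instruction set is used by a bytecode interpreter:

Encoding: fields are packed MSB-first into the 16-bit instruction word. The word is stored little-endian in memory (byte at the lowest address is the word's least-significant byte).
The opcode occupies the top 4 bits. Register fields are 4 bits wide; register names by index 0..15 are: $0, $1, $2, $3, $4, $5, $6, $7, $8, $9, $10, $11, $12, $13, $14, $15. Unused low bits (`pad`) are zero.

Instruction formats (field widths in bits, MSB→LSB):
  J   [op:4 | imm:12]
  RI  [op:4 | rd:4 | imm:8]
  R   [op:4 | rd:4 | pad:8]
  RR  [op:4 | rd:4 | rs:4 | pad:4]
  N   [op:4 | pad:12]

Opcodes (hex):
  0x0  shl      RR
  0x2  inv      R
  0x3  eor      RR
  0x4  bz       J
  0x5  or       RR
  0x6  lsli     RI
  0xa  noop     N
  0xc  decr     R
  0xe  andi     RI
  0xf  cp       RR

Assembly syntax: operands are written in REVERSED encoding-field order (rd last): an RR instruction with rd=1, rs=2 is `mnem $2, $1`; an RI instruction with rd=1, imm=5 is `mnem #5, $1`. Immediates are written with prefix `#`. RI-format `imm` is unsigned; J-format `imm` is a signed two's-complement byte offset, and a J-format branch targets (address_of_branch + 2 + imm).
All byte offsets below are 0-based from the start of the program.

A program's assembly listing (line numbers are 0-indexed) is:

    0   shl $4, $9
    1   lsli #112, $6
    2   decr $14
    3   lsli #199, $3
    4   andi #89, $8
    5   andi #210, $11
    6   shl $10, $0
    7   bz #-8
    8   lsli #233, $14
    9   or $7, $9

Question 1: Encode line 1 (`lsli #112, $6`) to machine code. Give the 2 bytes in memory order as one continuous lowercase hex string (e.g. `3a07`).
L1: lsli op=0x6:4|rd=6:4|imm=112:8 ⇒ 0x6670 ⇒ little 70 66

7066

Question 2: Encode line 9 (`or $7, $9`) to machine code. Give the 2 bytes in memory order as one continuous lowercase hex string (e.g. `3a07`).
7059

L9: or op=0x5:4|rd=9:4|rs=7:4|pad=0:4 ⇒ 0x5970 ⇒ little 70 59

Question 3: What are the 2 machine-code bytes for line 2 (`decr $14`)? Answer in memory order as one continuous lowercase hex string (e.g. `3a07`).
00ce

line 2 (decr): pack op=0xc:4|rd=14:4|pad=0:8 = 0xce00; little→ 00 ce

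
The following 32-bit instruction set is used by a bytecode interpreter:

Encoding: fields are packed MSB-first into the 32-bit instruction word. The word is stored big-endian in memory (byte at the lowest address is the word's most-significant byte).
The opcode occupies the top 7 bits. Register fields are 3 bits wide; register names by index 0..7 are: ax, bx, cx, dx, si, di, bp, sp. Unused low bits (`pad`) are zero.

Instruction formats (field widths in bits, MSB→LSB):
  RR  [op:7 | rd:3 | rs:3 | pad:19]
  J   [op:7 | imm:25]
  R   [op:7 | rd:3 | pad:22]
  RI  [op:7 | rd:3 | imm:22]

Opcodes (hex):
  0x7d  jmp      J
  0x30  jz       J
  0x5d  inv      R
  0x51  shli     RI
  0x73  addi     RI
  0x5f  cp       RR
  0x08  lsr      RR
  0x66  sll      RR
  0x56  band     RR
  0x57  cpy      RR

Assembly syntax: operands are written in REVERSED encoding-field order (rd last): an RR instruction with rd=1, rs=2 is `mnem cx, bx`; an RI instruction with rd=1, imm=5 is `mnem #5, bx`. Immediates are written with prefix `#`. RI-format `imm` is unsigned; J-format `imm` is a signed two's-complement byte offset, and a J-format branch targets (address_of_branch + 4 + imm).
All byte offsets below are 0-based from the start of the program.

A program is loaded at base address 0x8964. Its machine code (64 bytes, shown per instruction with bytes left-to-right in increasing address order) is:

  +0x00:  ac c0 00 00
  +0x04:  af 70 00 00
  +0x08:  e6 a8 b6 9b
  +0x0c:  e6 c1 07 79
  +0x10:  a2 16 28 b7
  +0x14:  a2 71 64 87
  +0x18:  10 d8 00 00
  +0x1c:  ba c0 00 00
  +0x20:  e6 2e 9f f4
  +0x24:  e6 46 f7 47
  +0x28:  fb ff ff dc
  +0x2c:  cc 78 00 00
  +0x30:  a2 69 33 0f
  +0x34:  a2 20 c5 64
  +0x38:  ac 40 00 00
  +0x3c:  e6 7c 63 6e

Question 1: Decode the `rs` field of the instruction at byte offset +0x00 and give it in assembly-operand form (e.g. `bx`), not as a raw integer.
ax

+0x00: ac c0 00 00 ⇒ word 0xacc00000 (big)
  op=0xacc00000>>25=0x56 ⇒ band (RR)
  rd: (w>>22)&0x7=0x3 → dx
  rs: (w>>19)&0x7=0x0 → ax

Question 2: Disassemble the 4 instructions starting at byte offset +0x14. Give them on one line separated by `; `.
shli #3236999, bx; lsr dx, dx; inv dx; addi #3055604, ax

[14] a2 71 64 87 → 0xa2716487
  opcode bits[31:25]=0x51: shli/RI
  [24:22] rd=1 = bx
  [21:0] imm=3236999 = #3236999
[18] 10 d8 00 00 → 0x10d80000
  opcode bits[31:25]=0x8: lsr/RR
  [24:22] rd=3 = dx
  [21:19] rs=3 = dx
[1c] ba c0 00 00 → 0xbac00000
  opcode bits[31:25]=0x5d: inv/R
  [24:22] rd=3 = dx
[20] e6 2e 9f f4 → 0xe62e9ff4
  opcode bits[31:25]=0x73: addi/RI
  [24:22] rd=0 = ax
  [21:0] imm=3055604 = #3055604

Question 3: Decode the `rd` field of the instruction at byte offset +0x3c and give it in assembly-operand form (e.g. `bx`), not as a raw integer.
+0x3c: e6 7c 63 6e ⇒ word 0xe67c636e (big)
  op=0xe67c636e>>25=0x73 ⇒ addi (RI)
  [24:22] rd=1 = bx
  [21:0] imm=3957614 = #3957614

bx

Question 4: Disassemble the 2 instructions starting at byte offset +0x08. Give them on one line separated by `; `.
[08] e6 a8 b6 9b → 0xe6a8b69b
  opcode bits[31:25]=0x73: addi/RI
  [24:22] rd=2 = cx
  [21:0] imm=2668187 = #2668187
[0c] e6 c1 07 79 → 0xe6c10779
  opcode bits[31:25]=0x73: addi/RI
  [24:22] rd=3 = dx
  [21:0] imm=67449 = #67449

addi #2668187, cx; addi #67449, dx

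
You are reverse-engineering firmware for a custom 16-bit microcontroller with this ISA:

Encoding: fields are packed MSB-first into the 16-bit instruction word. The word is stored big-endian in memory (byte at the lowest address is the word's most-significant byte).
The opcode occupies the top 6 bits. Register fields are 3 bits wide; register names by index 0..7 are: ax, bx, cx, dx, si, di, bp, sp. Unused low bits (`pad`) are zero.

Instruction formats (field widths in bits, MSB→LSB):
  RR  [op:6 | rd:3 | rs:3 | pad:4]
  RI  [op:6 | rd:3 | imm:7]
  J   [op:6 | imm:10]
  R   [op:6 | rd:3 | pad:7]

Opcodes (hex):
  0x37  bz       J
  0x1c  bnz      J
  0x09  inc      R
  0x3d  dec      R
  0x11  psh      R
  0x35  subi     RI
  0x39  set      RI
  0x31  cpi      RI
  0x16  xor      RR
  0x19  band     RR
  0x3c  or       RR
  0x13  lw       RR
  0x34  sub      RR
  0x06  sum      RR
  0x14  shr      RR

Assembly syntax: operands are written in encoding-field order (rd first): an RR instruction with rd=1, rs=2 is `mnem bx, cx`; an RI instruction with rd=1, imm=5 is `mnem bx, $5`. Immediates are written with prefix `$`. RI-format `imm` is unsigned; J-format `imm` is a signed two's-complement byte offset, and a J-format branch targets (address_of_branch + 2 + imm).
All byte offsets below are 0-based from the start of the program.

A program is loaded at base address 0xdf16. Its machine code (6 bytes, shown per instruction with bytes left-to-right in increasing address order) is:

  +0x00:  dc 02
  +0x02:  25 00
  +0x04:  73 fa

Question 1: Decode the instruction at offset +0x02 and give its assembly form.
off 0x02: read 25 00 as big → 0x2500
  op=0x2500>>10=0x9 ⇒ inc (R)
  [9:7] rd=2 = cx

inc cx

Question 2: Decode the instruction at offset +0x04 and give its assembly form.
bnz $-6

@+04  big-endian(73 fa) = 0x73fa
  top 6b → 0x1c → bnz [J]
  imm@[9:0]=0x3fa (s10→-6) ⇒ $-6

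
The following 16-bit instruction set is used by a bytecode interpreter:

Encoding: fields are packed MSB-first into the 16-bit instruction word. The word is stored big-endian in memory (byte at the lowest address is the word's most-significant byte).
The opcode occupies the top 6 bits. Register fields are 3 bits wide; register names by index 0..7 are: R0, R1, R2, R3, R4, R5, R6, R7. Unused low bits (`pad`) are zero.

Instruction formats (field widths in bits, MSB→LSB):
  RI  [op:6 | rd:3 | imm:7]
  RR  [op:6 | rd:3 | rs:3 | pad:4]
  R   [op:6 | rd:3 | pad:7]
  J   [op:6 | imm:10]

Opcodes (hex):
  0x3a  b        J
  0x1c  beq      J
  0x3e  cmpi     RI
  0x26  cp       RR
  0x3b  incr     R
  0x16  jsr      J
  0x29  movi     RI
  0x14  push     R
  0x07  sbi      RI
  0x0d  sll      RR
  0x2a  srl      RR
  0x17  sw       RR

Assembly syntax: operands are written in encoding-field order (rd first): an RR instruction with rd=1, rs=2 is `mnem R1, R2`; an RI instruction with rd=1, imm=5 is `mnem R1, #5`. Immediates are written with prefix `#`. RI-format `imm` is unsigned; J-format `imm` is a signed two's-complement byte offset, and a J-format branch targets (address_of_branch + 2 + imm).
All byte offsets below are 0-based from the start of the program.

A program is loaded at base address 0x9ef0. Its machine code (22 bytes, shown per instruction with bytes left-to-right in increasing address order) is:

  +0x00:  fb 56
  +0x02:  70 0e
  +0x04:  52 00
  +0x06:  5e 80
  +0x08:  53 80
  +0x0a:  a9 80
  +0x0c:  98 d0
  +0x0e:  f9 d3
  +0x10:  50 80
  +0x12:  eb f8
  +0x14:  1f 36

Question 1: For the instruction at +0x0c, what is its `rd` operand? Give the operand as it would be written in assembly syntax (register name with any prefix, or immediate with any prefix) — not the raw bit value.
@+0c  big-endian(98 d0) = 0x98d0
  opcode bits[15:10]=0x26: cp/RR
  [9:7] rd=1 = R1
  [6:4] rs=5 = R5

R1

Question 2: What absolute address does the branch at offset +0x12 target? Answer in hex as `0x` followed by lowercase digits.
off 0x12: read eb f8 as big → 0xebf8
  opcode bits[15:10]=0x3a: b/J
  [9:0] imm=1016 (s10→-8) = #-8
  target = base 0x9ef0 + off 0x12 + 2 + imm -8 = 0x9efc

0x9efc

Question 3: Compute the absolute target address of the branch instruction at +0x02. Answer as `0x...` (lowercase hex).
0x9f02

@+02  big-endian(70 0e) = 0x700e
  opcode bits[15:10]=0x1c: beq/J
  [9:0] imm=14 = #14
  target = base 0x9ef0 + off 0x02 + 2 + imm 14 = 0x9f02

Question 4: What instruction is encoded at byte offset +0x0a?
srl R3, R0

[0a] a9 80 → 0xa980
  top 6b → 0x2a → srl [RR]
  rd: (w>>7)&0x7=0x3 → R3
  rs: (w>>4)&0x7=0x0 → R0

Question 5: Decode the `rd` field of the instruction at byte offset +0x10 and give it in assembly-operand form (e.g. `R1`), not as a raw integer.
R1

@+10  big-endian(50 80) = 0x5080
  op=0x5080>>10=0x14 ⇒ push (R)
  [9:7] rd=1 = R1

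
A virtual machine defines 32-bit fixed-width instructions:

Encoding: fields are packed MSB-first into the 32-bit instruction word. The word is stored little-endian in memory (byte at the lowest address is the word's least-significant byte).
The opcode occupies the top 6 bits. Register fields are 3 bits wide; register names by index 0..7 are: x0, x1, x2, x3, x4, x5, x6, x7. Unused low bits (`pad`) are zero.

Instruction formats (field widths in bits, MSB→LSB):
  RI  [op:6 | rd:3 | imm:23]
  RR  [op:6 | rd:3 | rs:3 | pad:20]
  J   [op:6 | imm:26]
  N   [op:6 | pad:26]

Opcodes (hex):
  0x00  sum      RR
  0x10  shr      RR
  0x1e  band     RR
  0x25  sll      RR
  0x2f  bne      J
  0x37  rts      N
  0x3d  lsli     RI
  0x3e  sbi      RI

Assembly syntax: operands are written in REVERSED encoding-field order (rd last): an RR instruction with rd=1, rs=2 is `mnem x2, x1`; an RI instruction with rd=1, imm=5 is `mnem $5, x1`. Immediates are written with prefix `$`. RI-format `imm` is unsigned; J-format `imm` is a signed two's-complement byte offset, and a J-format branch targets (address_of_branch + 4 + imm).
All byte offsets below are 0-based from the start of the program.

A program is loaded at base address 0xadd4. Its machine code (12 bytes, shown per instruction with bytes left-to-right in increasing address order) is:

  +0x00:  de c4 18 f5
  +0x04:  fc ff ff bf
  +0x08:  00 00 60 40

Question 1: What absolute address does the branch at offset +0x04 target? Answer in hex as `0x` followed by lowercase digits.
@+04  little-endian(fc ff ff bf) = 0xbffffffc
  opcode bits[31:26]=0x2f: bne/J
  [25:0] imm=67108860 (s26→-4) = $-4
  target = base 0xadd4 + off 0x04 + 4 + imm -4 = 0xadd8

0xadd8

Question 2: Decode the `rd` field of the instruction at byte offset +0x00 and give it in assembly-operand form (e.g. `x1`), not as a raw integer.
x2

@+00  little-endian(de c4 18 f5) = 0xf518c4de
  opcode bits[31:26]=0x3d: lsli/RI
  rd: (w>>23)&0x7=0x2 → x2
  imm: (w>>0)&0x7fffff=0x18c4de → $1623262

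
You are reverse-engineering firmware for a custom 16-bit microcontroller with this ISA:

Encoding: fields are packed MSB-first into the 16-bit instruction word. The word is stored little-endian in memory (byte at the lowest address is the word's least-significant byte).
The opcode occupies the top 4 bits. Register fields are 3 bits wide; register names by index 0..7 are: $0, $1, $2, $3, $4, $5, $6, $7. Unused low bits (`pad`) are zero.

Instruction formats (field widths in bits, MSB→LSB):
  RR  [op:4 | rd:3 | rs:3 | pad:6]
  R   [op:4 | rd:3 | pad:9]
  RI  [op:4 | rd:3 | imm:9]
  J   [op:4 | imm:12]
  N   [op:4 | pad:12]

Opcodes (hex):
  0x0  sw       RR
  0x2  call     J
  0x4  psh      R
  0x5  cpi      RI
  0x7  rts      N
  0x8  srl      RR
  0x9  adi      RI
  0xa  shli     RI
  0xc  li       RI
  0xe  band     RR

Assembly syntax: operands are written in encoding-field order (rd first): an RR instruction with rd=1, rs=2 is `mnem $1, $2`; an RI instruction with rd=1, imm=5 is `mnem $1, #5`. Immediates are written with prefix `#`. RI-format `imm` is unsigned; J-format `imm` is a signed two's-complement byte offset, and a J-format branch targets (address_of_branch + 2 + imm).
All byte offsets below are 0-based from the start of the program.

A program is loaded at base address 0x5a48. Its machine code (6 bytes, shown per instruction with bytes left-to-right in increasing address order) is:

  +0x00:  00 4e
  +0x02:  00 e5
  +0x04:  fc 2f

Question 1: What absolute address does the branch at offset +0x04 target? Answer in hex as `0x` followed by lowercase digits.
0x5a4a

@+04  little-endian(fc 2f) = 0x2ffc
  top 4b → 0x2 → call [J]
  [11:0] imm=4092 (s12→-4) = #-4
  target = base 0x5a48 + off 0x04 + 2 + imm -4 = 0x5a4a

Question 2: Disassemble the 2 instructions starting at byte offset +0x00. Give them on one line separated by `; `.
psh $7; band $2, $4

@+00  little-endian(00 4e) = 0x4e00
  op=0x4e00>>12=0x4 ⇒ psh (R)
  rd: (w>>9)&0x7=0x7 → $7
@+02  little-endian(00 e5) = 0xe500
  op=0xe500>>12=0xe ⇒ band (RR)
  rd: (w>>9)&0x7=0x2 → $2
  rs: (w>>6)&0x7=0x4 → $4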